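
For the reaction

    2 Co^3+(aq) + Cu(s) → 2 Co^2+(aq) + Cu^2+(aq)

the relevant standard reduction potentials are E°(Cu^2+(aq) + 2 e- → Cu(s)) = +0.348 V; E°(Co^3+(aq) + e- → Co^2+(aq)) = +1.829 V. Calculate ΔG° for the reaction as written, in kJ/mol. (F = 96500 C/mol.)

In the reaction as written Co^3+(aq) is reduced, so the Co³⁺/Co²⁺ couple is the cathode and Cu²⁺/Cu is the anode.
E°cell = +1.829 − (+0.348) = +1.481 V; balancing electrons gives n = 2.
ΔG° = −nFE°cell = −(2)(96500)(+1.481) J/mol = −286 kJ/mol.

−286 kJ/mol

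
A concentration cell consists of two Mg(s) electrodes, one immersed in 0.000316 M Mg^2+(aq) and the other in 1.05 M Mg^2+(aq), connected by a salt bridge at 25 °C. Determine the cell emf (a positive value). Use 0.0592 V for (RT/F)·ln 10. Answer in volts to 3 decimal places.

0.104 V

For a concentration cell E°cell = 0, since both electrodes use the same couple.
The compartment with the higher Mg^2+(aq) concentration (1.05 M) acts as the cathode; ions are reduced there and produced at the dilute (0.000316 M) anode.
With n = 2, Ecell = −(0.0592/2)·log([dilute]/[conc]) = −(0.0592/2)·log(0.000316/1.05) = +0.104 V.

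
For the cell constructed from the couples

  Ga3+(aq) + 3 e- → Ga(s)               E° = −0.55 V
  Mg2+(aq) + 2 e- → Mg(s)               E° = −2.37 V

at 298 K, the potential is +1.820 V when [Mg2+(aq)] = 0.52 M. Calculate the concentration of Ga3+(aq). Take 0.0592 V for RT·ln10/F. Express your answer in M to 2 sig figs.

Ga³⁺/Ga is the cathode (higher E°); E°cell = −0.55 − (−2.37) = +1.82 V with n = 6.
Since E = E° − (0.0592/n)·log Q, log Q = n(E° − E)/0.0592 = 0.000.
For 2 Ga3+(aq) + 3 Mg(s) → 2 Ga(s) + 3 Mg2+(aq), the reaction quotient is Q = [Mg2+(aq)]^3 / [Ga3+(aq)]^2.
Isolating [Ga3+(aq)] in Q = 10^{0.000} yields log [Ga3+(aq)] = −0.426, i.e. 0.37 M.

0.37 M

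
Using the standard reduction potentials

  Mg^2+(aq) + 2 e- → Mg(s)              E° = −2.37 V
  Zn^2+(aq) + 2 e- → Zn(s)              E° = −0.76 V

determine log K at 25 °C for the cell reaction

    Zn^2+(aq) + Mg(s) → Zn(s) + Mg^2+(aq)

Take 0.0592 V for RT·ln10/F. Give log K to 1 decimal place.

The Zn²⁺/Zn couple is reduced (cathode); E°cell = −0.76 − (−2.37) = +1.61 V with n = 2.
At equilibrium E = 0, so log K = nE°cell / 0.0592 = (2)(+1.61) / 0.0592 = 54.4.

log K = 54.4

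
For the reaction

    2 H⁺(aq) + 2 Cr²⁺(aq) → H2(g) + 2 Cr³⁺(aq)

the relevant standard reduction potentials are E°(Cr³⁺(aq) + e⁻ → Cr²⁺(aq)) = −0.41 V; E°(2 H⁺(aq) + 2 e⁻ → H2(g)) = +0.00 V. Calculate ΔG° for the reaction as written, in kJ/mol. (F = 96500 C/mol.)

−79.1 kJ/mol

In the reaction as written H⁺(aq) is reduced, so the 2H⁺/H₂ couple is the cathode and Cr³⁺/Cr²⁺ is the anode.
E°cell = +0.00 − (−0.41) = +0.41 V; balancing electrons gives n = 2.
ΔG° = −nFE°cell = −(2)(96500)(+0.41) J/mol = −79.1 kJ/mol.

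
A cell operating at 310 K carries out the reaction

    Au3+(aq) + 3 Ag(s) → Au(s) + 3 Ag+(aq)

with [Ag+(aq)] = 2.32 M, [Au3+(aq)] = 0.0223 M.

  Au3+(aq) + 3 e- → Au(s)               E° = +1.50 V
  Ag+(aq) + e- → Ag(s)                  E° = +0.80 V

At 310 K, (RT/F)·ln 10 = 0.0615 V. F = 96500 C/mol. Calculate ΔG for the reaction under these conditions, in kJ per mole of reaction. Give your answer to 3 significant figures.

−186 kJ/mol

E°cell = +1.50 − (+0.80) = +0.70 V; the balanced reaction transfers n = 3 electrons.
Q = [Ag+(aq)]^3 / [Au3+(aq)] = 560, so log Q = 2.748 and E = +0.70 − (0.0615/3)(2.748) = +0.6437 V.
Then ΔG = −nFE = −3 × 96500 × +0.6437 J/mol = −186 kJ/mol.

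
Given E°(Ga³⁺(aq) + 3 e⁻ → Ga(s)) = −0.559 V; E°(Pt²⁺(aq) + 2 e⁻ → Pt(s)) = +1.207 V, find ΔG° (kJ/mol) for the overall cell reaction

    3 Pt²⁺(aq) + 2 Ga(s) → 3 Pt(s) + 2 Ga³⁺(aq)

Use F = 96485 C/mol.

In the reaction as written Pt²⁺(aq) is reduced, so the Pt²⁺/Pt couple is the cathode and Ga³⁺/Ga is the anode.
E°cell = +1.207 − (−0.559) = +1.766 V; balancing electrons gives n = 6.
ΔG° = −nFE°cell = −(6)(96485)(+1.766) J/mol = −1022 kJ/mol.

−1022 kJ/mol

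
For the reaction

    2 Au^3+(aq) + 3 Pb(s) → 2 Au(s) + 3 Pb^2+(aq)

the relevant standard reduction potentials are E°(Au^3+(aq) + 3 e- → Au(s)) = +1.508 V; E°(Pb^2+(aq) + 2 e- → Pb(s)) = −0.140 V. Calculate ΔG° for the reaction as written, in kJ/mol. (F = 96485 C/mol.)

−954 kJ/mol

In the reaction as written Au^3+(aq) is reduced, so the Au³⁺/Au couple is the cathode and Pb²⁺/Pb is the anode.
E°cell = +1.508 − (−0.140) = +1.648 V; balancing electrons gives n = 6.
ΔG° = −nFE°cell = −(6)(96485)(+1.648) J/mol = −954 kJ/mol.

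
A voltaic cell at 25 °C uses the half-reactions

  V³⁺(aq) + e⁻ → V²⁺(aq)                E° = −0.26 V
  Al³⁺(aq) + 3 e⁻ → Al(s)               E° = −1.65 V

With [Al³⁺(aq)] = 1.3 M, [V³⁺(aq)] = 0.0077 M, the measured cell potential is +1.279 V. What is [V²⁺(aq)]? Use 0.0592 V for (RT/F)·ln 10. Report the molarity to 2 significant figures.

0.53 M

The V³⁺/V²⁺ couple has the larger reduction potential, so it is the cathode: E°cell = −0.26 − (−1.65) = +1.39 V and n = 3.
Since E = E° − (0.0592/n)·log Q, log Q = n(E° − E)/0.0592 = 5.625.
For 3 V³⁺(aq) + Al(s) → 3 V²⁺(aq) + Al³⁺(aq), the reaction quotient is Q = ([V²⁺(aq)]^3·[Al³⁺(aq)]) / [V³⁺(aq)]^3.
Substituting the known concentrations and solving, log [V²⁺(aq)] = −0.276 and [V²⁺(aq)] = 0.53 M.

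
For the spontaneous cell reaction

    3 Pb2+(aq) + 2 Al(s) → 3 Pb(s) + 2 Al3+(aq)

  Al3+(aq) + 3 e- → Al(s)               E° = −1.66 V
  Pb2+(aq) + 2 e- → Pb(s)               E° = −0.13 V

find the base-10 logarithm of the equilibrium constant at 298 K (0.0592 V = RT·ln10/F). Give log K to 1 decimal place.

The Pb²⁺/Pb couple is reduced (cathode); E°cell = −0.13 − (−1.66) = +1.53 V with n = 6.
At equilibrium E = 0, so log K = nE°cell / 0.0592 = (6)(+1.53) / 0.0592 = 155.1.

log K = 155.1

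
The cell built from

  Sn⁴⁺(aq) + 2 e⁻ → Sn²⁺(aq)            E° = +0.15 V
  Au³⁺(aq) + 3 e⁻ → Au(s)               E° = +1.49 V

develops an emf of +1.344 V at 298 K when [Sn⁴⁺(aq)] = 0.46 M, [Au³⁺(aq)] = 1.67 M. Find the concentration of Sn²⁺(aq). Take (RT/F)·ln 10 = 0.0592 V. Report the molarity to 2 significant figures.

0.45 M

Au³⁺/Au is the cathode (higher E°); E°cell = +1.49 − (+0.15) = +1.34 V with n = 6.
Rearranging E = E° − (0.0592/n)·log Q gives log Q = 6(+1.34 − (+1.344))/0.0592 = −0.405.
Balancing electrons gives 2 Au³⁺(aq) + 3 Sn²⁺(aq) → 2 Au(s) + 3 Sn⁴⁺(aq); thus Q = [Sn⁴⁺(aq)]^3 / ([Au³⁺(aq)]^2·[Sn²⁺(aq)]^3).
Solving for the unknown gives log [Sn²⁺(aq)] = −0.351, so [Sn²⁺(aq)] ≈ 0.45 M.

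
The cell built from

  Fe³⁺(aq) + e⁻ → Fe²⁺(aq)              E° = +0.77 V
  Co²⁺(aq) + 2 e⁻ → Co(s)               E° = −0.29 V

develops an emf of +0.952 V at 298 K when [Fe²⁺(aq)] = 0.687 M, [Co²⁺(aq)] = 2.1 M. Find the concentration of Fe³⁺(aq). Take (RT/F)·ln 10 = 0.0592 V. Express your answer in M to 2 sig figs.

The Fe³⁺/Fe²⁺ couple has the larger reduction potential, so it is the cathode: E°cell = +0.77 − (−0.29) = +1.06 V and n = 2.
Since E = E° − (0.0592/n)·log Q, log Q = n(E° − E)/0.0592 = 3.649.
The balanced reaction is 2 Fe³⁺(aq) + Co(s) → 2 Fe²⁺(aq) + Co²⁺(aq), so Q = ([Fe²⁺(aq)]^2·[Co²⁺(aq)]) / [Fe³⁺(aq)]^2.
Substituting the known concentrations and solving, log [Fe³⁺(aq)] = −1.826 and [Fe³⁺(aq)] = 0.015 M.

0.015 M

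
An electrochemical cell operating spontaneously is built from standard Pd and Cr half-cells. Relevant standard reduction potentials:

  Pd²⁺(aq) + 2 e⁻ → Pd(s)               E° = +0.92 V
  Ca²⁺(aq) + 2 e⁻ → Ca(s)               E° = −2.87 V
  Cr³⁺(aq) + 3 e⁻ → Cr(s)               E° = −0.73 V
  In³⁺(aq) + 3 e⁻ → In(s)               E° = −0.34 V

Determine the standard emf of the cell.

+1.65 V

Of the two couples in this cell, the one with the more positive reduction potential is reduced at the cathode: here that is Pd²⁺/Pd (+0.92 V); Cr³⁺/Cr (−0.73 V) is the anode.
E°cell = E°(cathode) − E°(anode) = +0.92 − (−0.73) = +1.65 V.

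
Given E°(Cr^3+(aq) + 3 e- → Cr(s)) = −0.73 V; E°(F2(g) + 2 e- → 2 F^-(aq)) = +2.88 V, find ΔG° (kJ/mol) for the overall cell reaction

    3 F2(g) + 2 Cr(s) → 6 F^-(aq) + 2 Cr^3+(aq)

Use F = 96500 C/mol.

In the reaction as written F2(g) is reduced, so the F₂/F⁻ couple is the cathode and Cr³⁺/Cr is the anode.
E°cell = +2.88 − (−0.73) = +3.61 V; balancing electrons gives n = 6.
ΔG° = −nFE°cell = −(6)(96500)(+3.61) J/mol = −2090 kJ/mol.

−2090 kJ/mol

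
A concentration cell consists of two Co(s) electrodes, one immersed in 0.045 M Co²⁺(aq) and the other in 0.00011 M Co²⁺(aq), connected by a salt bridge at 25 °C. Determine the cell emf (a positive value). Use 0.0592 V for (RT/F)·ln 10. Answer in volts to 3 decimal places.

For a concentration cell E°cell = 0, since both electrodes use the same couple.
The compartment with the higher Co²⁺(aq) concentration (0.045 M) acts as the cathode; ions are reduced there and produced at the dilute (0.00011 M) anode.
With n = 2, Ecell = −(0.0592/2)·log([dilute]/[conc]) = −(0.0592/2)·log(0.00011/0.045) = +0.077 V.

0.077 V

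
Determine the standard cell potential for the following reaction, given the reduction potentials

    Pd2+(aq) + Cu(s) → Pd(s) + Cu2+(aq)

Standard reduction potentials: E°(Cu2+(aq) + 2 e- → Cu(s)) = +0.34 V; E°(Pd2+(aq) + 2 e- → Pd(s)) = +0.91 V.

In the reaction as written, Pd2+(aq) is reduced (cathode) and Cu2+(aq) is produced by oxidation at the anode.
E°cell = E°(cathode) − E°(anode) = +0.91 − (+0.34) = +0.57 V.
The positive value indicates the reaction is spontaneous as written.

+0.57 V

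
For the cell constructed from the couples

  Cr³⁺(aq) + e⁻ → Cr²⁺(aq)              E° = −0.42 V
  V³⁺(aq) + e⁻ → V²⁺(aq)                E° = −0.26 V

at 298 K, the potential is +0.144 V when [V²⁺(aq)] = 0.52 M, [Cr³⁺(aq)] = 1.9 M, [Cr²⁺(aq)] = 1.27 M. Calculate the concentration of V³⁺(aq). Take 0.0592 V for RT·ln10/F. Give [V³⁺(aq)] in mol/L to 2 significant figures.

With V³⁺/V²⁺ at the cathode and Cr³⁺/Cr²⁺ at the anode, E°cell = −0.26 − (−0.42) = +0.16 V (n = 1).
Since E = E° − (0.0592/n)·log Q, log Q = n(E° − E)/0.0592 = 0.270.
For V³⁺(aq) + Cr²⁺(aq) → V²⁺(aq) + Cr³⁺(aq), the reaction quotient is Q = ([V²⁺(aq)]·[Cr³⁺(aq)]) / ([V³⁺(aq)]·[Cr²⁺(aq)]).
Substituting the known concentrations and solving, log [V³⁺(aq)] = −0.379 and [V³⁺(aq)] = 0.42 M.

0.42 M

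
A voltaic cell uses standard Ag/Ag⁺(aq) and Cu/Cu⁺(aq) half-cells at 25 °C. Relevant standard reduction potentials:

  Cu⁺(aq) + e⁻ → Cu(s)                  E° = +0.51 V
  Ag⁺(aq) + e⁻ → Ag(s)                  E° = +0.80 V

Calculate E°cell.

+0.29 V

Of the two couples in this cell, the one with the more positive reduction potential is reduced at the cathode: here that is Ag⁺/Ag (+0.80 V); Cu⁺/Cu (+0.51 V) is the anode.
E°cell = E°(cathode) − E°(anode) = +0.80 − (+0.51) = +0.29 V.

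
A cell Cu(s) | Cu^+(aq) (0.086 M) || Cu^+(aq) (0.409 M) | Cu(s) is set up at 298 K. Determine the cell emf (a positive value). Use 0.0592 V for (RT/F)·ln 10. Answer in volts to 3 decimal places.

0.040 V

For a concentration cell E°cell = 0, since both electrodes use the same couple.
The compartment with the higher Cu^+(aq) concentration (0.409 M) acts as the cathode; ions are reduced there and produced at the dilute (0.086 M) anode.
With n = 1, Ecell = −(0.0592/1)·log([dilute]/[conc]) = −(0.0592/1)·log(0.086/0.409) = +0.040 V.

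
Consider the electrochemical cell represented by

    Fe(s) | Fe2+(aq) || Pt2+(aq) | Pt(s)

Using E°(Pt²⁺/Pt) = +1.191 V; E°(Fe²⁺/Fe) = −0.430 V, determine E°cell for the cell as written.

By convention the left-hand electrode in cell notation is the anode (oxidation) and the right-hand electrode is the cathode (reduction).
E°cell = E°(right) − E°(left) = +1.191 − (−0.430) = +1.621 V.

+1.621 V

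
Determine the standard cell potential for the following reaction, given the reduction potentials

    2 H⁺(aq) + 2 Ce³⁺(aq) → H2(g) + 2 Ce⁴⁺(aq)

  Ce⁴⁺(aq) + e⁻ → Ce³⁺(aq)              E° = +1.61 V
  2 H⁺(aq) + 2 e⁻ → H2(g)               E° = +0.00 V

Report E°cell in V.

−1.61 V

In the reaction as written, H⁺(aq) is reduced (cathode) and Ce⁴⁺(aq) is produced by oxidation at the anode.
E°cell = E°(cathode) − E°(anode) = +0.00 − (+1.61) = −1.61 V.
The negative E°cell means the reaction is non-spontaneous in the direction written.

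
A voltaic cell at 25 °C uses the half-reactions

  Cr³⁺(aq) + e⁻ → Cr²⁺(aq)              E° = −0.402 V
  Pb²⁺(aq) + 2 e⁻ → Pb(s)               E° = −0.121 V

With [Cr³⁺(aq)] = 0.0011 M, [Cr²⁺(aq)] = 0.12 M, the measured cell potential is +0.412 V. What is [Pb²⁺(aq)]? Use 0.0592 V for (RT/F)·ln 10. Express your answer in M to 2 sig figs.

2.2 M

Pb²⁺/Pb is the cathode (higher E°); E°cell = −0.121 − (−0.402) = +0.281 V with n = 2.
Rearranging E = E° − (0.0592/n)·log Q gives log Q = 2(+0.281 − (+0.412))/0.0592 = −4.426.
The balanced reaction is Pb²⁺(aq) + 2 Cr²⁺(aq) → Pb(s) + 2 Cr³⁺(aq), so Q = [Cr³⁺(aq)]^2 / ([Pb²⁺(aq)]·[Cr²⁺(aq)]^2).
Solving for the unknown gives log [Pb²⁺(aq)] = 0.350, so [Pb²⁺(aq)] ≈ 2.2 M.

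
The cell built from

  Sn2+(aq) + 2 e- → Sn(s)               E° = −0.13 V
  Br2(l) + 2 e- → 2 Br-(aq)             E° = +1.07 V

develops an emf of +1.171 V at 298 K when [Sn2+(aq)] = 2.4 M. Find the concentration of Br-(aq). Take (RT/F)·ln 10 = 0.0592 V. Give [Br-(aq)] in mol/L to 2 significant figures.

Br₂/Br⁻ is the cathode (higher E°); E°cell = +1.07 − (−0.13) = +1.20 V with n = 2.
Rearranging E = E° − (0.0592/n)·log Q gives log Q = 2(+1.20 − (+1.171))/0.0592 = 0.980.
The balanced reaction is Br2(l) + Sn(s) → 2 Br-(aq) + Sn2+(aq), so Q = [Br-(aq)]^2·[Sn2+(aq)].
Solving for the unknown gives log [Br-(aq)] = 0.300, so [Br-(aq)] ≈ 2.0 M.

2.0 M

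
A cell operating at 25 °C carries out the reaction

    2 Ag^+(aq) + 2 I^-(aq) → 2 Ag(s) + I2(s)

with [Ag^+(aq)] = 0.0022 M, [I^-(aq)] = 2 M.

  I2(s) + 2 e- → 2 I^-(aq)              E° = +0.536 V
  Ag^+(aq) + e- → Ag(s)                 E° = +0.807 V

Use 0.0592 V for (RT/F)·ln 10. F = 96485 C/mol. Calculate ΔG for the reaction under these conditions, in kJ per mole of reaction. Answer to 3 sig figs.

The standard cell potential is +0.807 − (+0.536) = +0.271 V, with n = 2 electrons in the balanced equation.
The reaction quotient is 1 / ([Ag^+(aq)]^2·[I^-(aq)]^2) = 5.17×10^4; by Nernst, E = +0.271 − (0.0592/2)(4.713) = +0.1315 V.
Finally ΔG = −nFE = −(2)(96485 C/mol)(+0.1315 V) = −25.4 kJ/mol.

−25.4 kJ/mol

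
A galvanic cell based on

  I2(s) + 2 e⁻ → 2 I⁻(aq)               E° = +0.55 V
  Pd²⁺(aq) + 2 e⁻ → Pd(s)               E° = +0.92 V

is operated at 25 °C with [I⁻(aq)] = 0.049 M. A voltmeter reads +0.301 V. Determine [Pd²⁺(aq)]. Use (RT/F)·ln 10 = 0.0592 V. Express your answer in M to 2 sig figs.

With Pd²⁺/Pd at the cathode and I₂/I⁻ at the anode, E°cell = +0.92 − (+0.55) = +0.37 V (n = 2).
Rearranging E = E° − (0.0592/n)·log Q gives log Q = 2(+0.37 − (+0.301))/0.0592 = 2.331.
The balanced reaction is Pd²⁺(aq) + 2 I⁻(aq) → Pd(s) + I2(s), so Q = 1 / ([Pd²⁺(aq)]·[I⁻(aq)]^2).
Solving for the unknown gives log [Pd²⁺(aq)] = 0.289, so [Pd²⁺(aq)] ≈ 1.9 M.

1.9 M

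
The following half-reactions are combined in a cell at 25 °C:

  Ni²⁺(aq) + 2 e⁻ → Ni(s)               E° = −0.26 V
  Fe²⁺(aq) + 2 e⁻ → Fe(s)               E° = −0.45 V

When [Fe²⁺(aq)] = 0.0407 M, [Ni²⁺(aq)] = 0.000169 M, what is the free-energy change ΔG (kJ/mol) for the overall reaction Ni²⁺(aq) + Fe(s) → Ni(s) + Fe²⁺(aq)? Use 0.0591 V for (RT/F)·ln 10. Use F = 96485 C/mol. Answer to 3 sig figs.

−23.1 kJ/mol

With Ni²⁺/Ni reduced at the cathode, E°cell = −0.26 − (−0.45) = +0.19 V and n = 2.
The reaction quotient is [Fe²⁺(aq)] / [Ni²⁺(aq)] = 241; by Nernst, E = +0.19 − (0.0591/2)(2.382) = +0.1196 V.
Then ΔG = −nFE = −2 × 96485 × +0.1196 J/mol = −23.1 kJ/mol.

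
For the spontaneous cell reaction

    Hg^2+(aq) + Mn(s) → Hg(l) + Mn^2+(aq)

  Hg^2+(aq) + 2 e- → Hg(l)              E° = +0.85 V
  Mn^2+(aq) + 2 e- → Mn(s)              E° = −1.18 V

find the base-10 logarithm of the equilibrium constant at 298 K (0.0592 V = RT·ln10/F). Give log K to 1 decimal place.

log K = 68.6

The Hg²⁺/Hg couple is reduced (cathode); E°cell = +0.85 − (−1.18) = +2.03 V with n = 2.
At equilibrium E = 0, so log K = nE°cell / 0.0592 = (2)(+2.03) / 0.0592 = 68.6.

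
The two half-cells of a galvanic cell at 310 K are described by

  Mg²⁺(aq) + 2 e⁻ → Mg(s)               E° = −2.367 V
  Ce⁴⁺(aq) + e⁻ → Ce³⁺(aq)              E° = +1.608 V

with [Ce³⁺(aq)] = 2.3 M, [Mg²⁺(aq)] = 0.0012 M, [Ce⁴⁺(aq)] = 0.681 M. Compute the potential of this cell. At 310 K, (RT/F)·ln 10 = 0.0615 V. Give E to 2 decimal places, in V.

+4.03 V

Since E°(Ce⁴⁺/Ce³⁺) > E°(Mg²⁺/Mg), Ce⁴⁺/Ce³⁺ serves as the cathode.
The standard potential is +1.608 − (−2.367) = +3.975 V and the balanced reaction transfers n = 2 electrons.
For the overall reaction 2 Ce⁴⁺(aq) + Mg(s) → 2 Ce³⁺(aq) + Mg²⁺(aq), Q = ([Ce³⁺(aq)]^2·[Mg²⁺(aq)]) / [Ce⁴⁺(aq)]^2 = 0.0137, giving log Q = −1.864.
By the Nernst equation, E = +3.975 − (0.0615/2)·(−1.864) = +4.03 V.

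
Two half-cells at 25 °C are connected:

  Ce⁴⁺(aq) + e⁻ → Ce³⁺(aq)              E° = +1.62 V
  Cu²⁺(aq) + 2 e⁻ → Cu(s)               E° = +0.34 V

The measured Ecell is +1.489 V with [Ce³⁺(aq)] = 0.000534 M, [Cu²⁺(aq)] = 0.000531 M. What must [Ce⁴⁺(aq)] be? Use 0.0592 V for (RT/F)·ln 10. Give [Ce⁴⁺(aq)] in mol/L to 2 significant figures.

With Ce⁴⁺/Ce³⁺ at the cathode and Cu²⁺/Cu at the anode, E°cell = +1.62 − (+0.34) = +1.28 V (n = 2).
Rearranging E = E° − (0.0592/n)·log Q gives log Q = 2(+1.28 − (+1.489))/0.0592 = −7.061.
The balanced reaction is 2 Ce⁴⁺(aq) + Cu(s) → 2 Ce³⁺(aq) + Cu²⁺(aq), so Q = ([Ce³⁺(aq)]^2·[Cu²⁺(aq)]) / [Ce⁴⁺(aq)]^2.
Isolating [Ce⁴⁺(aq)] in Q = 10^{−7.061} yields log [Ce⁴⁺(aq)] = −1.379, i.e. 0.042 M.

0.042 M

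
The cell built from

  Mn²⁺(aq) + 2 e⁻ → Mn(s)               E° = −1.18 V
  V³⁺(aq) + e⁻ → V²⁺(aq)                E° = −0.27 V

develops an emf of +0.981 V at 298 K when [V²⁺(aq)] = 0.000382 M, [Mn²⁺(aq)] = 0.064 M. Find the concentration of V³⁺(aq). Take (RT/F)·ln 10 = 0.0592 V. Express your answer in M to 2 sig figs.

The V³⁺/V²⁺ couple has the larger reduction potential, so it is the cathode: E°cell = −0.27 − (−1.18) = +0.91 V and n = 2.
Rearranging E = E° − (0.0592/n)·log Q gives log Q = 2(+0.91 − (+0.981))/0.0592 = −2.399.
Balancing electrons gives 2 V³⁺(aq) + Mn(s) → 2 V²⁺(aq) + Mn²⁺(aq); thus Q = ([V²⁺(aq)]^2·[Mn²⁺(aq)]) / [V³⁺(aq)]^2.
Substituting the known concentrations and solving, log [V³⁺(aq)] = −2.815 and [V³⁺(aq)] = 0.0015 M.

0.0015 M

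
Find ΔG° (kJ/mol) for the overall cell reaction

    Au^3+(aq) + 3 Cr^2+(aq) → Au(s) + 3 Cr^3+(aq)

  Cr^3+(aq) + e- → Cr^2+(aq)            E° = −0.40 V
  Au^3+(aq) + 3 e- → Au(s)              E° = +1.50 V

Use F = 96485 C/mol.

−550 kJ/mol

In the reaction as written Au^3+(aq) is reduced, so the Au³⁺/Au couple is the cathode and Cr³⁺/Cr²⁺ is the anode.
E°cell = +1.50 − (−0.40) = +1.90 V; balancing electrons gives n = 3.
ΔG° = −nFE°cell = −(3)(96485)(+1.90) J/mol = −550 kJ/mol.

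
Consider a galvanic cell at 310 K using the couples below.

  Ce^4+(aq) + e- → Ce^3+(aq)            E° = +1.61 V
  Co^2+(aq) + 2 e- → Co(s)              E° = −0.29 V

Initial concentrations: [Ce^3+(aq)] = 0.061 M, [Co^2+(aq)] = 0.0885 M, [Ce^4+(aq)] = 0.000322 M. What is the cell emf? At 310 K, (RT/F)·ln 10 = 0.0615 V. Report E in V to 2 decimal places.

+1.79 V

Ce⁴⁺/Ce³⁺ is reduced (cathode, E° = +1.61 V) and Co²⁺/Co is oxidized (anode).
E°cell = +1.61 − (−0.29) = +1.90 V, with n = 2 electrons transferred.
For the overall reaction 2 Ce^4+(aq) + Co(s) → 2 Ce^3+(aq) + Co^2+(aq), Q = ([Ce^3+(aq)]^2·[Co^2+(aq)]) / [Ce^4+(aq)]^2 = 3.18×10^3, giving log Q = 3.502.
E = E° − (0.0615/n)·log Q = +1.90 − (0.0615/2)(3.502) = +1.79 V.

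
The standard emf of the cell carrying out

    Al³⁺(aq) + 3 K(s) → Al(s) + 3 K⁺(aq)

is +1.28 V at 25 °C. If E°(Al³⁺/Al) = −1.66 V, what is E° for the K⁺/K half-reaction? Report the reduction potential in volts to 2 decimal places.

−2.94 V

In the reaction as written the Al³⁺/Al couple is reduced (cathode) and K⁺/K is oxidized (anode), so E°cell = E°(Al³⁺/Al) − E°(K⁺/K).
E°(K⁺/K) = E°(cathode) − E°cell = −1.66 − (+1.28) = −2.94 V.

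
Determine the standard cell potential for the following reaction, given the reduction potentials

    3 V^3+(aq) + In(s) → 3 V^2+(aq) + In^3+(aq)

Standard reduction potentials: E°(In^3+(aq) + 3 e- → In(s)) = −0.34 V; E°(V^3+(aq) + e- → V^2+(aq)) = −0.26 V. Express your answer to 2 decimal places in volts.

+0.08 V

In the reaction as written, V^3+(aq) is reduced (cathode) and In^3+(aq) is produced by oxidation at the anode.
E°cell = E°(cathode) − E°(anode) = −0.26 − (−0.34) = +0.08 V.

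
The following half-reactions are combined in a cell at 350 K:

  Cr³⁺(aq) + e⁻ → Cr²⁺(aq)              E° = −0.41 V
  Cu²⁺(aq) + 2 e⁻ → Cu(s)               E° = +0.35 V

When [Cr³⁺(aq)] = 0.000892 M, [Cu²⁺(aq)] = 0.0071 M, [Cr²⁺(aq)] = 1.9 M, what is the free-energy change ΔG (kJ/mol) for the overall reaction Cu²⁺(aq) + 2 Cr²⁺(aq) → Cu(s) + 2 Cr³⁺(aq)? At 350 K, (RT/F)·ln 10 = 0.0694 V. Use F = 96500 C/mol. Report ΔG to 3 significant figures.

E°cell = +0.35 − (−0.41) = +0.76 V; the balanced reaction transfers n = 2 electrons.
Q = [Cr³⁺(aq)]^2 / ([Cu²⁺(aq)]·[Cr²⁺(aq)]^2) = 3.1×10^−5, so log Q = −4.508 and E = +0.76 − (0.0694/2)(−4.508) = +0.9164 V.
ΔG = −nFE = −(2)(96500)(+0.9164) J/mol = −177 kJ/mol.

−177 kJ/mol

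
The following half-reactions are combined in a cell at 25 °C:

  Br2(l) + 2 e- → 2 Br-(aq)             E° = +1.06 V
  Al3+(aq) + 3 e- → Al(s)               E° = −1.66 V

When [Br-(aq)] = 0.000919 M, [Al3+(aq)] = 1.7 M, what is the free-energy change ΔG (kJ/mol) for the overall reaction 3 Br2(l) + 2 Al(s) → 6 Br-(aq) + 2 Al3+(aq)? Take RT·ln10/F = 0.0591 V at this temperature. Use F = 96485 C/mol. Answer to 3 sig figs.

−1680 kJ/mol

The standard cell potential is +1.06 − (−1.66) = +2.72 V, with n = 6 electrons in the balanced equation.
Q = [Br-(aq)]^6·[Al3+(aq)]^2 = 1.74×10^−18, so log Q = −17.759 and E = +2.72 − (0.0591/6)(−17.759) = +2.8949 V.
Finally ΔG = −nFE = −(6)(96485 C/mol)(+2.8949 V) = −1680 kJ/mol.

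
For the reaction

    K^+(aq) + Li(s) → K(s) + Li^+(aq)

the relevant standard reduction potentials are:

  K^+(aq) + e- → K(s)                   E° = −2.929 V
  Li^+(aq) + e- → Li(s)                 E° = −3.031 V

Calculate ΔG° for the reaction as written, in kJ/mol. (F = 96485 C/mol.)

−9.8 kJ/mol

In the reaction as written K^+(aq) is reduced, so the K⁺/K couple is the cathode and Li⁺/Li is the anode.
E°cell = −2.929 − (−3.031) = +0.102 V; balancing electrons gives n = 1.
ΔG° = −nFE°cell = −(1)(96485)(+0.102) J/mol = −9.8 kJ/mol.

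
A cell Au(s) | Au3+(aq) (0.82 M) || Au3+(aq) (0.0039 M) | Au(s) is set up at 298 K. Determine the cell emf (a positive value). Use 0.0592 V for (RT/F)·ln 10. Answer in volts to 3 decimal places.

0.046 V

For a concentration cell E°cell = 0, since both electrodes use the same couple.
The compartment with the higher Au3+(aq) concentration (0.82 M) acts as the cathode; ions are reduced there and produced at the dilute (0.0039 M) anode.
With n = 3, Ecell = −(0.0592/3)·log([dilute]/[conc]) = −(0.0592/3)·log(0.0039/0.82) = +0.046 V.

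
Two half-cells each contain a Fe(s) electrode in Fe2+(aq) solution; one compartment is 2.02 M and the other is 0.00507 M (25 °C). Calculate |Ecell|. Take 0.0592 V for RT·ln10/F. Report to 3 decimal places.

0.077 V

For a concentration cell E°cell = 0, since both electrodes use the same couple.
The compartment with the higher Fe2+(aq) concentration (2.02 M) acts as the cathode; ions are reduced there and produced at the dilute (0.00507 M) anode.
With n = 2, Ecell = −(0.0592/2)·log([dilute]/[conc]) = −(0.0592/2)·log(0.00507/2.02) = +0.077 V.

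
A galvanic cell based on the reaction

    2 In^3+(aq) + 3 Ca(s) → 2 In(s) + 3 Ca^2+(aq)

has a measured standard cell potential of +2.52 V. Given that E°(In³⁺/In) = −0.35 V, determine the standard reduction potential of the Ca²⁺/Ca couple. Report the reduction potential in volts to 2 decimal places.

−2.87 V

In the reaction as written the In³⁺/In couple is reduced (cathode) and Ca²⁺/Ca is oxidized (anode), so E°cell = E°(In³⁺/In) − E°(Ca²⁺/Ca).
E°(Ca²⁺/Ca) = E°(cathode) − E°cell = −0.35 − (+2.52) = −2.87 V.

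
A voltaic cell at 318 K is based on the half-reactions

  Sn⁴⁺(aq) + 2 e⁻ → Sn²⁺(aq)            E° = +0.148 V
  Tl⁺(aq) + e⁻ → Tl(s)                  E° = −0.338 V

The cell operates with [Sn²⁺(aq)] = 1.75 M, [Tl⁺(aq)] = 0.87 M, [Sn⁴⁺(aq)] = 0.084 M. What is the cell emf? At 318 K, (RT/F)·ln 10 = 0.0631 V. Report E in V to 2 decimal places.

+0.45 V

Since E°(Sn⁴⁺/Sn²⁺) > E°(Tl⁺/Tl), Sn⁴⁺/Sn²⁺ serves as the cathode.
The standard potential is +0.148 − (−0.338) = +0.486 V and the balanced reaction transfers n = 2 electrons.
Balancing gives Sn⁴⁺(aq) + 2 Tl(s) → Sn²⁺(aq) + 2 Tl⁺(aq); hence Q = ([Sn²⁺(aq)]·[Tl⁺(aq)]^2) / [Sn⁴⁺(aq)] = 15.8 (log Q = 1.198).
By the Nernst equation, E = +0.486 − (0.0631/2)·(1.198) = +0.45 V.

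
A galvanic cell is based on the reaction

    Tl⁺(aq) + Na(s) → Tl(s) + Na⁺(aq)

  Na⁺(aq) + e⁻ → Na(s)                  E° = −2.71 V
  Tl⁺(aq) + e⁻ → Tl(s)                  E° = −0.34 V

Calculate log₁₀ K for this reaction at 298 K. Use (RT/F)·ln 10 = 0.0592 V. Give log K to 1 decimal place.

log K = 40.0

The Tl⁺/Tl couple is reduced (cathode); E°cell = −0.34 − (−2.71) = +2.37 V with n = 1.
At equilibrium E = 0, so log K = nE°cell / 0.0592 = (1)(+2.37) / 0.0592 = 40.0.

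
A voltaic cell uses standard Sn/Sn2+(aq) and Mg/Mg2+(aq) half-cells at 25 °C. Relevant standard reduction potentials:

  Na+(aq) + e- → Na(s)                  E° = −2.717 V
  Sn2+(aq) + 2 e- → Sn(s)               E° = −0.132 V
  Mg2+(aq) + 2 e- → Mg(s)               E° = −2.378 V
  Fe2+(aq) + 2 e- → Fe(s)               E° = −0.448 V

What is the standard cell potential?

+2.246 V

Of the two couples in this cell, the one with the more positive reduction potential is reduced at the cathode: here that is Sn²⁺/Sn (−0.132 V); Mg²⁺/Mg (−2.378 V) is the anode.
E°cell = E°(cathode) − E°(anode) = −0.132 − (−2.378) = +2.246 V.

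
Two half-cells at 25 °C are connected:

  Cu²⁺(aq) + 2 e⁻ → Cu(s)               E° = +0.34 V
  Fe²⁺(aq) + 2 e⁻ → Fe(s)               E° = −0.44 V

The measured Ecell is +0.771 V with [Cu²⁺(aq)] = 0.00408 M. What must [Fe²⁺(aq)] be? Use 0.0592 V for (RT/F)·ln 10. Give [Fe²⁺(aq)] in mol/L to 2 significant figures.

0.0082 M

With Cu²⁺/Cu at the cathode and Fe²⁺/Fe at the anode, E°cell = +0.34 − (−0.44) = +0.78 V (n = 2).
Rearranging E = E° − (0.0592/n)·log Q gives log Q = 2(+0.78 − (+0.771))/0.0592 = 0.304.
The balanced reaction is Cu²⁺(aq) + Fe(s) → Cu(s) + Fe²⁺(aq), so Q = [Fe²⁺(aq)] / [Cu²⁺(aq)].
Solving for the unknown gives log [Fe²⁺(aq)] = −2.085, so [Fe²⁺(aq)] ≈ 0.0082 M.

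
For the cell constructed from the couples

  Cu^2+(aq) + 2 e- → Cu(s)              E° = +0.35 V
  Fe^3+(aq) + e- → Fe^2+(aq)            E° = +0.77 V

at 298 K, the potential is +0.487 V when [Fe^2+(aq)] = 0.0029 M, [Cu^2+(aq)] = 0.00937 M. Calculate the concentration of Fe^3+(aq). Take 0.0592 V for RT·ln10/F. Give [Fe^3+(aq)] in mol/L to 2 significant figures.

Fe³⁺/Fe²⁺ is the cathode (higher E°); E°cell = +0.77 − (+0.35) = +0.42 V with n = 2.
From the Nernst equation, log Q = n(E° − E)/0.0592 = 2·(+0.42 − (+0.487))/0.0592 = −2.264.
Balancing electrons gives 2 Fe^3+(aq) + Cu(s) → 2 Fe^2+(aq) + Cu^2+(aq); thus Q = ([Fe^2+(aq)]^2·[Cu^2+(aq)]) / [Fe^3+(aq)]^2.
Substituting the known concentrations and solving, log [Fe^3+(aq)] = −2.420 and [Fe^3+(aq)] = 0.0038 M.

0.0038 M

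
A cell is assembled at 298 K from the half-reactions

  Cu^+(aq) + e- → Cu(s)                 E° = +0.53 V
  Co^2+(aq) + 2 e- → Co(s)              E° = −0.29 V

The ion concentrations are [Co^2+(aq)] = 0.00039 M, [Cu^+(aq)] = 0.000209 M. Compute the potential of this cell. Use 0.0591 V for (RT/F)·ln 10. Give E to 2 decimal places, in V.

+0.70 V

The Cu⁺/Cu couple has the more positive E°, so it is the cathode; Co²⁺/Co is the anode.
E°cell = +0.53 − (−0.29) = +0.82 V, with n = 2 electrons transferred.
Balancing gives 2 Cu^+(aq) + Co(s) → 2 Cu(s) + Co^2+(aq); hence Q = [Co^2+(aq)] / [Cu^+(aq)]^2 = 8.93×10^3 (log Q = 3.951).
E = E° − (0.0591/n)·log Q = +0.82 − (0.0591/2)(3.951) = +0.70 V.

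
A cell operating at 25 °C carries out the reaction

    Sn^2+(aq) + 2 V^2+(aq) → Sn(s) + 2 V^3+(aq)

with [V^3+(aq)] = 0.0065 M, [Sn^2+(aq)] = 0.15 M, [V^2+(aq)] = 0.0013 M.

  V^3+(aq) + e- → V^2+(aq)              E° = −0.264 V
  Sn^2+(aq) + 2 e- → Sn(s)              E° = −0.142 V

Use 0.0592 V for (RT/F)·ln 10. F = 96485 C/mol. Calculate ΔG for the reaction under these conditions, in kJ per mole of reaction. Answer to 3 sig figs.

−10.8 kJ/mol

With Sn²⁺/Sn reduced at the cathode, E°cell = −0.142 − (−0.264) = +0.122 V and n = 2.
The reaction quotient is [V^3+(aq)]^2 / ([Sn^2+(aq)]·[V^2+(aq)]^2) = 167; by Nernst, E = +0.122 − (0.0592/2)(2.222) = +0.0562 V.
Then ΔG = −nFE = −2 × 96485 × +0.0562 J/mol = −10.8 kJ/mol.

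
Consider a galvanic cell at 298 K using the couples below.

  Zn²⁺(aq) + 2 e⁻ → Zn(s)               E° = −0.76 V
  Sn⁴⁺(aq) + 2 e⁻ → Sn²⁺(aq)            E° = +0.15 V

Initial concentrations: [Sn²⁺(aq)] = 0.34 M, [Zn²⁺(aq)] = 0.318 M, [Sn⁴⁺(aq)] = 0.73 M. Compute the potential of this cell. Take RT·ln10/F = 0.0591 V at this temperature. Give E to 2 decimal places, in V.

+0.93 V

Sn⁴⁺/Sn²⁺ is reduced (cathode, E° = +0.15 V) and Zn²⁺/Zn is oxidized (anode).
E°cell = E°cat − E°an = +0.15 − (−0.76) = +0.91 V; n = 2.
For the overall reaction Sn⁴⁺(aq) + Zn(s) → Sn²⁺(aq) + Zn²⁺(aq), Q = ([Sn²⁺(aq)]·[Zn²⁺(aq)]) / [Sn⁴⁺(aq)] = 0.148, giving log Q = −0.829.
E = E° − (0.0591/n)·log Q = +0.91 − (0.0591/2)(−0.829) = +0.93 V.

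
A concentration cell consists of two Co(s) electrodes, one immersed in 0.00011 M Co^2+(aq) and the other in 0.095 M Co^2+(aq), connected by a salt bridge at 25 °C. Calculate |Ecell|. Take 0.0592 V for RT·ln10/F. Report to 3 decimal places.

For a concentration cell E°cell = 0, since both electrodes use the same couple.
The compartment with the higher Co^2+(aq) concentration (0.095 M) acts as the cathode; ions are reduced there and produced at the dilute (0.00011 M) anode.
With n = 2, Ecell = −(0.0592/2)·log([dilute]/[conc]) = −(0.0592/2)·log(0.00011/0.095) = +0.087 V.

0.087 V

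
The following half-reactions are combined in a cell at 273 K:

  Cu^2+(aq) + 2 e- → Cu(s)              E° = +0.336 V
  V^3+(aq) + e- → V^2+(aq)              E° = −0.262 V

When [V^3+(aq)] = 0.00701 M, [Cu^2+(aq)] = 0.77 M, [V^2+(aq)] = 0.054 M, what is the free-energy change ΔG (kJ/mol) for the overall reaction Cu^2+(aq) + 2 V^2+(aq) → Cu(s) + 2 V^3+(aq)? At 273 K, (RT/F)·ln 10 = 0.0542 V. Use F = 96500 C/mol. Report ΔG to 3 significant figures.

E°cell = +0.336 − (−0.262) = +0.598 V; the balanced reaction transfers n = 2 electrons.
Here Q = [V^3+(aq)]^2 / ([Cu^2+(aq)]·[V^2+(aq)]^2) = 0.0219 (log Q = −1.660), giving E = +0.598 − (0.0542/2)·(−1.660) = +0.6430 V.
ΔG = −nFE = −(2)(96500)(+0.6430) J/mol = −124 kJ/mol.

−124 kJ/mol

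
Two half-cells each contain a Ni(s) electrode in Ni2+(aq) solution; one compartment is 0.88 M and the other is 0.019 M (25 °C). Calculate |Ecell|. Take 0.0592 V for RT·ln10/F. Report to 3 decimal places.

0.049 V

For a concentration cell E°cell = 0, since both electrodes use the same couple.
The compartment with the higher Ni2+(aq) concentration (0.88 M) acts as the cathode; ions are reduced there and produced at the dilute (0.019 M) anode.
With n = 2, Ecell = −(0.0592/2)·log([dilute]/[conc]) = −(0.0592/2)·log(0.019/0.88) = +0.049 V.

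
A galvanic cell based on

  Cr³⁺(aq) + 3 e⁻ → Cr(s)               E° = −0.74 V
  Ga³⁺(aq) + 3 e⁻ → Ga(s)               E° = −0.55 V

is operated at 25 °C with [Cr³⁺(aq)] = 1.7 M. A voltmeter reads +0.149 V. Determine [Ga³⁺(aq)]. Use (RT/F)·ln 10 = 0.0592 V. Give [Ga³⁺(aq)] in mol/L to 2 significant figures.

Ga³⁺/Ga is the cathode (higher E°); E°cell = −0.55 − (−0.74) = +0.19 V with n = 3.
From the Nernst equation, log Q = n(E° − E)/0.0592 = 3·(+0.19 − (+0.149))/0.0592 = 2.078.
The balanced reaction is Ga³⁺(aq) + Cr(s) → Ga(s) + Cr³⁺(aq), so Q = [Cr³⁺(aq)] / [Ga³⁺(aq)].
Isolating [Ga³⁺(aq)] in Q = 10^{2.078} yields log [Ga³⁺(aq)] = −1.848, i.e. 0.014 M.

0.014 M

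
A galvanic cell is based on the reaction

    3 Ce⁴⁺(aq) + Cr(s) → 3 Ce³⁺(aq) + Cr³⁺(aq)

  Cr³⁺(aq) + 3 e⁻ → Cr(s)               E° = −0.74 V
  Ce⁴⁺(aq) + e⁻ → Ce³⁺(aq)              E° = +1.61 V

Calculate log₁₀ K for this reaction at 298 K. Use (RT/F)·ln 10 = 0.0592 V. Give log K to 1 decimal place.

log K = 119.1

The Ce⁴⁺/Ce³⁺ couple is reduced (cathode); E°cell = +1.61 − (−0.74) = +2.35 V with n = 3.
At equilibrium E = 0, so log K = nE°cell / 0.0592 = (3)(+2.35) / 0.0592 = 119.1.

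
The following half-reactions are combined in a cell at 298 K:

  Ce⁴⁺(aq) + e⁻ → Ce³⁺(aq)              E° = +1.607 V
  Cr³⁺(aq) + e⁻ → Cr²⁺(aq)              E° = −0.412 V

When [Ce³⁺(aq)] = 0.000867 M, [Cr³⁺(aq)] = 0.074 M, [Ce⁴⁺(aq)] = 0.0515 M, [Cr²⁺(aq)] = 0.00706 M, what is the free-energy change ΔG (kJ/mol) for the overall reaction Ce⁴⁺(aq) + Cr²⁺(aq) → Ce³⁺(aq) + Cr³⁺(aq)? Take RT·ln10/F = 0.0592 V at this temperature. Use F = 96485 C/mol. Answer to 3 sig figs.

E°cell = +1.607 − (−0.412) = +2.019 V; the balanced reaction transfers n = 1 electron.
Q = ([Ce³⁺(aq)]·[Cr³⁺(aq)]) / ([Ce⁴⁺(aq)]·[Cr²⁺(aq)]) = 0.176, so log Q = −0.753 and E = +2.019 − (0.0592/1)(−0.753) = +2.0636 V.
Finally ΔG = −nFE = −(1)(96485 C/mol)(+2.0636 V) = −199 kJ/mol.

−199 kJ/mol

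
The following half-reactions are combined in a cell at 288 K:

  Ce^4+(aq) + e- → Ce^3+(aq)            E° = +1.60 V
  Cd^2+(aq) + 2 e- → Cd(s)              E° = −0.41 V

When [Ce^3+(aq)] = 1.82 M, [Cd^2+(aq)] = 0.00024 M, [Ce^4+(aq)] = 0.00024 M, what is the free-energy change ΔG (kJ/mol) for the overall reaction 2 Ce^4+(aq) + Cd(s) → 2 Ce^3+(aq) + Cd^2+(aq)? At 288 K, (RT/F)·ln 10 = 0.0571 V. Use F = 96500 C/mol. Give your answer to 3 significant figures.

−365 kJ/mol

The standard cell potential is +1.60 − (−0.41) = +2.01 V, with n = 2 electrons in the balanced equation.
Here Q = ([Ce^3+(aq)]^2·[Cd^2+(aq)]) / [Ce^4+(aq)]^2 = 1.38×10^4 (log Q = 4.140), giving E = +2.01 − (0.0571/2)·(4.140) = +1.8918 V.
Then ΔG = −nFE = −2 × 96500 × +1.8918 J/mol = −365 kJ/mol.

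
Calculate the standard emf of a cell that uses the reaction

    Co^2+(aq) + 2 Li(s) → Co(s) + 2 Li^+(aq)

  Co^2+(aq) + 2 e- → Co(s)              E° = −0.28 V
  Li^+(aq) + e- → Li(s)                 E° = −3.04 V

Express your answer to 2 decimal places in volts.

In the reaction as written, Co^2+(aq) is reduced (cathode) and Li^+(aq) is produced by oxidation at the anode.
E°cell = E°(cathode) − E°(anode) = −0.28 − (−3.04) = +2.76 V.

+2.76 V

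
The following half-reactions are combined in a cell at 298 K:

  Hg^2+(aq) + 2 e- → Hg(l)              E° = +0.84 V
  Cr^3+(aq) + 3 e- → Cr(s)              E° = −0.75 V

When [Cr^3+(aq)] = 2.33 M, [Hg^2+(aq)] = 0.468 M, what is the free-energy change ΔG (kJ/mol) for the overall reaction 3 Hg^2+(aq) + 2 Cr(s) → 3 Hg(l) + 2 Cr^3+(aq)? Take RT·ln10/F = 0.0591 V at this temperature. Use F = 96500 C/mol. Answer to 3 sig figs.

The standard cell potential is +0.84 − (−0.75) = +1.59 V, with n = 6 electrons in the balanced equation.
The reaction quotient is [Cr^3+(aq)]^2 / [Hg^2+(aq)]^3 = 53; by Nernst, E = +1.59 − (0.0591/6)(1.724) = +1.5730 V.
Finally ΔG = −nFE = −(6)(96500 C/mol)(+1.5730 V) = −911 kJ/mol.

−911 kJ/mol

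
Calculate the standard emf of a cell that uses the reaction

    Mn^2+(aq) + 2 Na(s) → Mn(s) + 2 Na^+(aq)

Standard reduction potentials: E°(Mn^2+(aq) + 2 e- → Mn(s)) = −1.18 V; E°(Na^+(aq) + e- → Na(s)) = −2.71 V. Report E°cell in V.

+1.53 V

Mn^2+(aq) gains electrons, so the Mn²⁺/Mn couple is the cathode; the Na⁺/Na couple is the anode.
E°cell = E°(cathode) − E°(anode) = −1.18 − (−2.71) = +1.53 V.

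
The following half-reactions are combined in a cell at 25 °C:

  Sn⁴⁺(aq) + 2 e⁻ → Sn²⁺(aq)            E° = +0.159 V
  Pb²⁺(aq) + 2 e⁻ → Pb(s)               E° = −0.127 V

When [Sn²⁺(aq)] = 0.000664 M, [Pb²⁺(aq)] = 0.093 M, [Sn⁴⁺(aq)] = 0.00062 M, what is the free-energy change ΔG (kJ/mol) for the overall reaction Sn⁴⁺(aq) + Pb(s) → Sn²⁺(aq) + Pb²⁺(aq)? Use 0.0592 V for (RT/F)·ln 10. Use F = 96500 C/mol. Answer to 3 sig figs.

With Sn⁴⁺/Sn²⁺ reduced at the cathode, E°cell = +0.159 − (−0.127) = +0.286 V and n = 2.
Here Q = ([Sn²⁺(aq)]·[Pb²⁺(aq)]) / [Sn⁴⁺(aq)] = 0.0996 (log Q = −1.002), giving E = +0.286 − (0.0592/2)·(−1.002) = +0.3157 V.
ΔG = −nFE = −(2)(96500)(+0.3157) J/mol = −60.9 kJ/mol.

−60.9 kJ/mol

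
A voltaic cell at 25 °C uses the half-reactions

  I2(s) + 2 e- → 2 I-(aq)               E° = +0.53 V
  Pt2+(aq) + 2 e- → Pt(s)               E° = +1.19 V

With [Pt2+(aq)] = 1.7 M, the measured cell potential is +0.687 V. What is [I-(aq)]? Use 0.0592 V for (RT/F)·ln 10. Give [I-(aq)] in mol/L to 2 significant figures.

2.2 M

The Pt²⁺/Pt couple has the larger reduction potential, so it is the cathode: E°cell = +1.19 − (+0.53) = +0.66 V and n = 2.
From the Nernst equation, log Q = n(E° − E)/0.0592 = 2·(+0.66 − (+0.687))/0.0592 = −0.912.
For Pt2+(aq) + 2 I-(aq) → Pt(s) + I2(s), the reaction quotient is Q = 1 / ([Pt2+(aq)]·[I-(aq)]^2).
Solving for the unknown gives log [I-(aq)] = 0.341, so [I-(aq)] ≈ 2.2 M.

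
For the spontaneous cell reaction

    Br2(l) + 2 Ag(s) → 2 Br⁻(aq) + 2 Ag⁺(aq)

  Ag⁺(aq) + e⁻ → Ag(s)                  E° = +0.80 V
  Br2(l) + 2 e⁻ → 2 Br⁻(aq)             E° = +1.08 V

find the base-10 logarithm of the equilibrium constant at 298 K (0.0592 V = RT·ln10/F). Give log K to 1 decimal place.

log K = 9.5

The Br₂/Br⁻ couple is reduced (cathode); E°cell = +1.08 − (+0.80) = +0.28 V with n = 2.
At equilibrium E = 0, so log K = nE°cell / 0.0592 = (2)(+0.28) / 0.0592 = 9.5.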